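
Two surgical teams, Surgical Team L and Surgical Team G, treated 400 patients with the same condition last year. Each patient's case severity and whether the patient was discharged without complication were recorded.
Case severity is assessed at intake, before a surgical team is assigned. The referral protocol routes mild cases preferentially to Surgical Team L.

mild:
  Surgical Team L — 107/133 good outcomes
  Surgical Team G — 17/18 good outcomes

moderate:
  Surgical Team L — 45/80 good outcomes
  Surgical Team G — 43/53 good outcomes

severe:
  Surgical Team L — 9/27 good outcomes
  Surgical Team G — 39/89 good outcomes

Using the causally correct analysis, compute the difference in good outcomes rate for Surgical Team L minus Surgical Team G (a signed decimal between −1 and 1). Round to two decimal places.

Since case severity is a pre-existing factor (not a product of the surgical team) and it affects the outcome on its own, it is a confounder. The stratified rates, not the pooled rate, identify the causal effect.
Adjusting over the population distribution of case severity: 0.378·(0.805−0.944) + 0.333·(0.562−0.811) + 0.290·(0.333−0.438) = -0.166.

-0.17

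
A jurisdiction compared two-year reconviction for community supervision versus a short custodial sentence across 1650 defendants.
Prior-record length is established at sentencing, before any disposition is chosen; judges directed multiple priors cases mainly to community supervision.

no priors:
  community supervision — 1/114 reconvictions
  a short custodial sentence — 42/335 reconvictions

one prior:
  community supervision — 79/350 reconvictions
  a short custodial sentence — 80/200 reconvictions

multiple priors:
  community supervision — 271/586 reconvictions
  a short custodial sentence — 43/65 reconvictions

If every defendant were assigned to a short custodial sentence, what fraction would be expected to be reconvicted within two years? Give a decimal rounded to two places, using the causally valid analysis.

The stratified and pooled comparisons disagree (community supervision wins within each prior-record length; a short custodial sentence wins overall), so the answer turns on the causal role of prior-record length.
The imbalance in prior-record length arose from how defendants were allocated, not from anything the disposition did; and prior-record length independently affects the outcome. The pooled gap is confounded — condition on prior-record length.
Standardising a short custodial sentence to the population prior-record length mix: 0.272·42/335 + 0.333·80/200 + 0.395·43/65 = 0.428.

0.43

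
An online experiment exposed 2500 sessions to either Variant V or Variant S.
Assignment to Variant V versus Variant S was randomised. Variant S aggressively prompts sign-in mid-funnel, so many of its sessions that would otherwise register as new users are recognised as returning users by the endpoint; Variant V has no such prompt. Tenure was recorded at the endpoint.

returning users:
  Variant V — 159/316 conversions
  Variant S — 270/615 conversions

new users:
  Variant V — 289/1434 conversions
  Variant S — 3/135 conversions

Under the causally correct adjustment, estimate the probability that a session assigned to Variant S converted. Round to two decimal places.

Variant V is higher inside every user tenure stratum but Variant S is higher in aggregate. Whether to stratify depends on how user tenure relates to the variant.
The distribution of user tenure is itself part of what the variant does — it is an intermediate outcome. Holding it fixed would remove that part of the effect; the total effect is the pooled difference.
So P(outcome | do(Variant S)) is just the pooled rate for Variant S: 273/750 = 0.364.

0.36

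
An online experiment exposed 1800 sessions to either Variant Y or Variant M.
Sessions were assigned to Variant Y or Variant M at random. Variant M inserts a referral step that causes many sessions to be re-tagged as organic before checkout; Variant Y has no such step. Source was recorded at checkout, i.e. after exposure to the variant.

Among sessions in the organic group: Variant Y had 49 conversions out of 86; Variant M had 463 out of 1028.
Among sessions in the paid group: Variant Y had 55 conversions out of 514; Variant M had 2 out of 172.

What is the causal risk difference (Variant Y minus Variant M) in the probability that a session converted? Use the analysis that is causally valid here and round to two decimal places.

The stratified and pooled comparisons disagree (Variant Y wins within each traffic source; Variant M wins overall), so the answer turns on the causal role of traffic source.
The distribution of traffic source is itself part of what the variant does — it is an intermediate outcome. Holding it fixed would remove that part of the effect; the total effect is the pooled difference.
The causal difference is the pooled difference: 0.173 − 0.388 = -0.214.

-0.21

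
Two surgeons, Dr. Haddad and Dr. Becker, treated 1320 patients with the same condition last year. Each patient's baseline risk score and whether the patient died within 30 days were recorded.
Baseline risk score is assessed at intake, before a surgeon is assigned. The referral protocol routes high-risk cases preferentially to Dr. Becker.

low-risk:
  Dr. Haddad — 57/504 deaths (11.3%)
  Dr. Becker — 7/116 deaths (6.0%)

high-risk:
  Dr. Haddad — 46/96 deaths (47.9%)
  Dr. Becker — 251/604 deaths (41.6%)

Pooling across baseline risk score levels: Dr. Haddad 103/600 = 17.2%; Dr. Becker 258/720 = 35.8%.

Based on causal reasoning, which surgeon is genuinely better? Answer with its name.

Dr. Becker

Baseline risk score is set before the surgeon has any effect — it is not caused by the surgeon — and it independently drives the outcome. That makes it a confounder, so the causal comparison is within baseline risk score levels.
Within each level — low-risk: 11.3% vs 6.0%; high-risk: 47.9% vs 41.6% — Dr. Becker is lower every time.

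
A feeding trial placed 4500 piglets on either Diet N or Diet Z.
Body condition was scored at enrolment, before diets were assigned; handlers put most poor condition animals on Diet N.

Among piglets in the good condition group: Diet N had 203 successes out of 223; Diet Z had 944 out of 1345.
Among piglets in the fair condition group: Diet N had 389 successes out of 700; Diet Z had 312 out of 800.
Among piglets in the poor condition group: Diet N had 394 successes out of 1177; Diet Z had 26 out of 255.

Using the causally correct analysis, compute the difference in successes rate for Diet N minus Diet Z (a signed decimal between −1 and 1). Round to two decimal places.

+0.20

Diet N is higher inside every starting body condition stratum but Diet Z is higher in aggregate. Whether to stratify depends on how starting body condition relates to the diet.
Nothing the diet does changes starting body condition; the imbalance is an allocation artefact. With starting body condition also predicting the outcome, the pooled figure is confounded, and the within-stratum comparison is the causal one.
Adjusting over the population distribution of starting body condition: 0.348·(0.910−0.702) + 0.333·(0.556−0.390) + 0.318·(0.335−0.102) = +0.202.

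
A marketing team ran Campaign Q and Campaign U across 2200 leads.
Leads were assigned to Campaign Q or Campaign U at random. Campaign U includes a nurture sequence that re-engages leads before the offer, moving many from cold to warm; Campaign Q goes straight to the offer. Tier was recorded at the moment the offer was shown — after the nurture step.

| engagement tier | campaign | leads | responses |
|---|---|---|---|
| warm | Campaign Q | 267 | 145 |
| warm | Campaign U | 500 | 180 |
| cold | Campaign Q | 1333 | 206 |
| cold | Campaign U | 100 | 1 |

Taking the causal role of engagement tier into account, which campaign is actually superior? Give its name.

The engagement tier-specific comparison favours Campaign Q throughout, but the pooled figures favour Campaign U. The question is whether to condition on engagement tier.
Engagement tier is recorded after the campaign and is itself shifted by it — it sits on the causal path from campaign to outcome. Conditioning on a mediator would strip out part of the effect we want; the pooled comparison gives the total causal effect.
Pooled: Campaign Q 21.9% vs Campaign U 30.2%; Campaign U is higher overall.

Campaign U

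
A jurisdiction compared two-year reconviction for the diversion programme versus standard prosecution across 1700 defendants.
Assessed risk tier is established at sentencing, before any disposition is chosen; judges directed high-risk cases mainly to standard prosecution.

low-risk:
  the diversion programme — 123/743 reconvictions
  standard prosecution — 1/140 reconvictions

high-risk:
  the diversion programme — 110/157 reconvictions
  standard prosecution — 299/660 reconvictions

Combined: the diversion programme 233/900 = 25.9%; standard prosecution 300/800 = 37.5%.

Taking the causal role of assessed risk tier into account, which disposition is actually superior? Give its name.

standard prosecution

Here assessed risk tier is a common cause — it drives both which disposition a case falls under and the outcome. The crude comparison mixes populations; the stratum-specific rates are the causally relevant ones.
Within each level — low-risk: 16.6% vs 0.7%; high-risk: 70.1% vs 45.3% — standard prosecution is lower every time.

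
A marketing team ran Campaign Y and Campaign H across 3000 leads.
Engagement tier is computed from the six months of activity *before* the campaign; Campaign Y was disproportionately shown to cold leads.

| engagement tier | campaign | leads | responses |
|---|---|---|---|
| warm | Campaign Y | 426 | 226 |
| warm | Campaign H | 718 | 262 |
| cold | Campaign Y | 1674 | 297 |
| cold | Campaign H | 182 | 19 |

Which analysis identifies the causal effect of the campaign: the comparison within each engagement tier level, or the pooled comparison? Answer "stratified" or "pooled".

The engagement tier-specific comparison favours Campaign Y throughout, but the pooled figures favour Campaign H. The question is whether to condition on engagement tier.
Nothing the campaign does changes engagement tier; the imbalance is an allocation artefact. With engagement tier also predicting the outcome, the pooled figure is confounded, and the within-stratum comparison is the causal one.
Within each level — warm: 53.1% vs 36.5%; cold: 17.7% vs 10.4% — Campaign Y is higher every time.

stratified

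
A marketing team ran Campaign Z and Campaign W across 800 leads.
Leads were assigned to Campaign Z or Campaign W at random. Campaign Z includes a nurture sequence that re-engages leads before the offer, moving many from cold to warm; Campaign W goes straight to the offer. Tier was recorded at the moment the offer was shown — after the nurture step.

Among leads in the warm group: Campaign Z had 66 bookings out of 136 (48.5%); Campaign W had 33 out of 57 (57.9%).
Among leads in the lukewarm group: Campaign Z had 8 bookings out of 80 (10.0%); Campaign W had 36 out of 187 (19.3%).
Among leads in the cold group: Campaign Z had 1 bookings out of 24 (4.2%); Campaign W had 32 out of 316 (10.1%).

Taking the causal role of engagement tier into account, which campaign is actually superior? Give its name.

Campaign Z

Engagement tier lies on the pathway campaign → engagement tier → outcome, so adjusting for it blocks the indirect effect. For the total causal effect of campaign, use the unadjusted pooled rates.
Pooled: Campaign Z 31.2% vs Campaign W 18.0%; Campaign Z is higher overall.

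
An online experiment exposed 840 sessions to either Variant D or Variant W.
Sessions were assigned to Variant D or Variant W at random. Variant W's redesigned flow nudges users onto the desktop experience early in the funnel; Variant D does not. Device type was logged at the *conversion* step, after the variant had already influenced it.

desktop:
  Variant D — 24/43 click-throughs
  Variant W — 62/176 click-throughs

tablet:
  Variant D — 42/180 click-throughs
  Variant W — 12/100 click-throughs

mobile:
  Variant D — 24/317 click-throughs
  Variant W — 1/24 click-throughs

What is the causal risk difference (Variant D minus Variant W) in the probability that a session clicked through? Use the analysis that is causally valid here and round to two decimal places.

Device type is downstream of the variant. One should not condition on a consequence of treatment, so the overall rates are the right comparison.
The causal difference is the pooled difference: 0.167 − 0.250 = -0.083.

-0.08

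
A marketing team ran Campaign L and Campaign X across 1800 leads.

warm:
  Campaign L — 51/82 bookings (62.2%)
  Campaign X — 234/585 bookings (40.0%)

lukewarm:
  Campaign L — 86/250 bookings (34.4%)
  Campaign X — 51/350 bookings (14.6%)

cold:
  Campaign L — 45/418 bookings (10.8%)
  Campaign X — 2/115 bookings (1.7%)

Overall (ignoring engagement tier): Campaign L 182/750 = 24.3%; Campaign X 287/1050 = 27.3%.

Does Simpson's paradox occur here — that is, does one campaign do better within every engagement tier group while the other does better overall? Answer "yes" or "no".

yes

Within each engagement tier level (warm 62.2% vs 40.0%; lukewarm 34.4% vs 14.6%; cold 10.8% vs 1.7%), Campaign L has the higher rate every time. Pooled: 24.3% vs 27.3% — Campaign X has the higher rate overall. The two comparisons disagree.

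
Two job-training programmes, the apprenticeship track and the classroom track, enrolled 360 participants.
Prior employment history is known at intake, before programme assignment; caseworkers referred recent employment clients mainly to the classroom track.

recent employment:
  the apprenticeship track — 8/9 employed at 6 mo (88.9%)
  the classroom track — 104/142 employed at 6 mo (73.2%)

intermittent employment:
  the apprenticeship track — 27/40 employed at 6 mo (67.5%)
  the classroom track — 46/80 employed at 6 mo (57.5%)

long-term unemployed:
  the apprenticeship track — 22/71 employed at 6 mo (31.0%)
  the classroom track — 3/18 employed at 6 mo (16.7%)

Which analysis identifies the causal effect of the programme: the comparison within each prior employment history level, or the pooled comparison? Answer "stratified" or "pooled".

The stratified and pooled comparisons disagree (the apprenticeship track wins within each prior employment history; the classroom track wins overall), so the answer turns on the causal role of prior employment history.
Here prior employment history is a common cause — it drives both which programme a case falls under and the outcome. The crude comparison mixes populations; the stratum-specific rates are the causally relevant ones.
Within each level — recent employment: 88.9% vs 73.2%; intermittent employment: 67.5% vs 57.5%; long-term unemployed: 31.0% vs 16.7% — the apprenticeship track is higher every time.

stratified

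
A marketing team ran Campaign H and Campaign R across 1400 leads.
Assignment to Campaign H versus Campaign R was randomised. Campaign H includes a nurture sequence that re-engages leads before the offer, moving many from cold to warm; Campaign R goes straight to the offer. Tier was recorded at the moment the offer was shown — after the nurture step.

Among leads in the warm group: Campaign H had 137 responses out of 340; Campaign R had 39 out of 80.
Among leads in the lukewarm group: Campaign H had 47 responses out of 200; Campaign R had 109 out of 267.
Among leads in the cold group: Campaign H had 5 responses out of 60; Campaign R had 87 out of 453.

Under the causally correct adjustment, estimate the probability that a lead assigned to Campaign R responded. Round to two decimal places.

0.29

Because the campaign influences engagement tier, engagement tier is a post-treatment mediator, not a confounder. Stratifying on it would bias the estimate; the causal effect is the crude pooled difference.
So P(outcome | do(Campaign R)) is just the pooled rate for Campaign R: 235/800 = 0.294.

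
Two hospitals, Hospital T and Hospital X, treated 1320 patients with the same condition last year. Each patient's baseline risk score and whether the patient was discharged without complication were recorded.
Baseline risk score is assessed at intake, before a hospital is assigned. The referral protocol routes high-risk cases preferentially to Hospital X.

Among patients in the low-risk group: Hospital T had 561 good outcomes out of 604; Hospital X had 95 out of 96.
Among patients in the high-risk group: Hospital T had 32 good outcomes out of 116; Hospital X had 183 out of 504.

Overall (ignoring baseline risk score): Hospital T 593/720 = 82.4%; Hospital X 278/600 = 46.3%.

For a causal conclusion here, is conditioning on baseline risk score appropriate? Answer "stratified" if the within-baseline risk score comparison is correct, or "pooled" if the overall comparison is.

Within every baseline risk score level Hospital X has the higher rate, yet pooled Hospital T does — Simpson's reversal.
Nothing the hospital does changes baseline risk score; the imbalance is an allocation artefact. With baseline risk score also predicting the outcome, the pooled figure is confounded, and the within-stratum comparison is the causal one.
Within each level — low-risk: 92.9% vs 99.0%; high-risk: 27.6% vs 36.3% — Hospital X is higher every time.

stratified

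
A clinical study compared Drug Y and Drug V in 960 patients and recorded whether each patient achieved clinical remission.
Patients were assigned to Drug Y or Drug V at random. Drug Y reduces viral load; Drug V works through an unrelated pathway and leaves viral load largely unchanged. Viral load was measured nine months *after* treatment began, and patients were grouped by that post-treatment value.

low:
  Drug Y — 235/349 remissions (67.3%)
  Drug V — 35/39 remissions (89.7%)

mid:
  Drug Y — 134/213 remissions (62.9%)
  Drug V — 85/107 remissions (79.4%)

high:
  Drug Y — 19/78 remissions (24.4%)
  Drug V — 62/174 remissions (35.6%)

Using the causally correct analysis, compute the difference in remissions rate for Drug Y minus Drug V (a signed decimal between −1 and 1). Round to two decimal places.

The viral load-specific comparison favours Drug V throughout, but the pooled figures favour Drug Y. The question is whether to condition on viral load.
Because the drug influences viral load, viral load is a post-treatment mediator, not a confounder. Stratifying on it would bias the estimate; the causal effect is the crude pooled difference.
The causal difference is the pooled difference: 0.606 − 0.569 = +0.037.

+0.04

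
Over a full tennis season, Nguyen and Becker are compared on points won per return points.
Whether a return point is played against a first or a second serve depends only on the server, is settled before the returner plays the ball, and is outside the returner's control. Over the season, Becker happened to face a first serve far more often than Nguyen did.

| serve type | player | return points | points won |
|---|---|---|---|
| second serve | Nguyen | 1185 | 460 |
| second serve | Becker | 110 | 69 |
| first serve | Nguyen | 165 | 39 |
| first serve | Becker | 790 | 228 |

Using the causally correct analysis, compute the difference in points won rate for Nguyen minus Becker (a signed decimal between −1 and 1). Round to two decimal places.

-0.16

Since serve type is a pre-existing factor (not a product of the player) and it affects the outcome on its own, it is a confounder. The stratified rates, not the pooled rate, identify the causal effect.
Adjusting over the population distribution of serve type: 0.576·(0.388−0.627) + 0.424·(0.236−0.289) = -0.160.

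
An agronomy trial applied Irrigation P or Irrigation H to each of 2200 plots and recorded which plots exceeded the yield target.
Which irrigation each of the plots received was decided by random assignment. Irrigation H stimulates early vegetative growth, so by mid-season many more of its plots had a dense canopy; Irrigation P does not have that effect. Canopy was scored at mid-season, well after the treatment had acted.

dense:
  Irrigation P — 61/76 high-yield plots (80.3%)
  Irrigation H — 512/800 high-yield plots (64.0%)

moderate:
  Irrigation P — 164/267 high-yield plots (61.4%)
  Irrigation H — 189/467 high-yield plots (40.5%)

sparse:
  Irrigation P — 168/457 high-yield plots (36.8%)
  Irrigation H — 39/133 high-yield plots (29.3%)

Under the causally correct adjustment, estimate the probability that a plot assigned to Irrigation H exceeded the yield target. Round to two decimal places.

0.53

The stratified and pooled comparisons disagree (Irrigation P wins within each mid-season canopy; Irrigation H wins overall), so the answer turns on the causal role of mid-season canopy.
Because the irrigation influences mid-season canopy, mid-season canopy is a post-treatment mediator, not a confounder. Stratifying on it would bias the estimate; the causal effect is the crude pooled difference.
So P(outcome | do(Irrigation H)) is just the pooled rate for Irrigation H: 740/1400 = 0.529.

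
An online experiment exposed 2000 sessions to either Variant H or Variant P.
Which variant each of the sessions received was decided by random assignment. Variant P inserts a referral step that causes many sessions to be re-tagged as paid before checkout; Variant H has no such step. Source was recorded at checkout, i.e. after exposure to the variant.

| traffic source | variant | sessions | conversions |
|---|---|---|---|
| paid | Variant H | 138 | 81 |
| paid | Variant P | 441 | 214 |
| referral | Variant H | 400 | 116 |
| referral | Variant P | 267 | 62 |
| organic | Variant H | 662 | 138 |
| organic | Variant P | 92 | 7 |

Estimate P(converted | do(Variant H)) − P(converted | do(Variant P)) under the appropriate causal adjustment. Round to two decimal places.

Stratifying would compare variants among sessions the variants themselves sorted into traffic source groups — a form of selection on an intermediate. The unconditioned pooled rates give the total causal effect.
The causal difference is the pooled difference: 0.279 − 0.354 = -0.075.

-0.07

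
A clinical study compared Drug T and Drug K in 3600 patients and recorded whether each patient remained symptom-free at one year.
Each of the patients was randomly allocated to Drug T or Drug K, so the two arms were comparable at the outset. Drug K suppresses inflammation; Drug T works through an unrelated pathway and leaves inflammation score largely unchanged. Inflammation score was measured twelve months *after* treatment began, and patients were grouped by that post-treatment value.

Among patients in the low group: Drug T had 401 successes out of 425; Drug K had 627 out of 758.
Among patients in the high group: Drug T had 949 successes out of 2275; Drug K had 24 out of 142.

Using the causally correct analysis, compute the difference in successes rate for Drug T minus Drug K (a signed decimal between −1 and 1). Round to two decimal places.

Inflammation score here is a post-treatment variable shaped by the drug; conditioning on it would introduce bias rather than remove it. The overall comparison is the causal one.
The causal difference is the pooled difference: 0.500 − 0.723 = -0.223.

-0.22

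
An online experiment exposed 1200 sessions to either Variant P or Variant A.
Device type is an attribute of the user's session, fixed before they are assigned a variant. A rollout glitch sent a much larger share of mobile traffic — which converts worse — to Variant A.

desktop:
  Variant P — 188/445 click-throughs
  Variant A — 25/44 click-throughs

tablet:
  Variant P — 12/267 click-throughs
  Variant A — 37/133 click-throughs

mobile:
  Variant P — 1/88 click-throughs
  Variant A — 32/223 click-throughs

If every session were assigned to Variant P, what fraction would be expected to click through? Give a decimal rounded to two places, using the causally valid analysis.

0.19

Device type satisfies the back-door criterion: it is not a descendant of the variant, and it blocks the spurious path from variant to outcome. Adjusting for it (i.e., using the within-device type rates) gives the causal effect.
Standardising Variant P to the population device type mix: 0.407·188/445 + 0.333·12/267 + 0.259·1/88 = 0.190.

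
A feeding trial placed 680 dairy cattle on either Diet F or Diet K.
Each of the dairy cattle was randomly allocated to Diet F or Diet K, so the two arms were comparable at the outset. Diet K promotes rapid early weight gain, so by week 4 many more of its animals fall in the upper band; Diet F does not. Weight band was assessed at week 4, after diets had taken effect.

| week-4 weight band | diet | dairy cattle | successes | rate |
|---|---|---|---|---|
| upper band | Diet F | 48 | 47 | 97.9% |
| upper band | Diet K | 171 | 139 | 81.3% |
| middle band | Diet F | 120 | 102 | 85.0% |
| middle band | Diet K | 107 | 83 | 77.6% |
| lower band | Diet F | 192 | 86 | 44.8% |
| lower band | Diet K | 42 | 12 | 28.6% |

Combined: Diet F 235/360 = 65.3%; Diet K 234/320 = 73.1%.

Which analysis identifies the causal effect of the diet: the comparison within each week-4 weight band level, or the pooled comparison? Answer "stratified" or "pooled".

pooled

Stratifying would compare diets among dairy cattle the diets themselves sorted into week-4 weight band groups — a form of selection on an intermediate. The unconditioned pooled rates give the total causal effect.
Pooled: Diet F 65.3% vs Diet K 73.1%; Diet K is higher overall.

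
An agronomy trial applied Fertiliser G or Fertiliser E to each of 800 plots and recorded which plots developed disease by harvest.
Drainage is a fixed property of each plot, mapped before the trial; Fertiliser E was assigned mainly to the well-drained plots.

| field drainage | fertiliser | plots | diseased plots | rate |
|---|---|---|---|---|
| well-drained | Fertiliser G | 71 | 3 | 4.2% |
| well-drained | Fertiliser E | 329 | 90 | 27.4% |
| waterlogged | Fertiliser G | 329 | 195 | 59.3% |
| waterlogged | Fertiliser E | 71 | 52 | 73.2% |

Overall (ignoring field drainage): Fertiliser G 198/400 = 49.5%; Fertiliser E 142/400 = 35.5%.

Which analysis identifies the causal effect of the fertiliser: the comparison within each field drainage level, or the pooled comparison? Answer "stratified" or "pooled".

The field drainage-specific comparison favours Fertiliser G throughout, but the pooled figures favour Fertiliser E. The question is whether to condition on field drainage.
Field drainage satisfies the back-door criterion: it is not a descendant of the fertiliser, and it blocks the spurious path from fertiliser to outcome. Adjusting for it (i.e., using the within-field drainage rates) gives the causal effect.
Within each level — well-drained: 4.2% vs 27.4%; waterlogged: 59.3% vs 73.2% — Fertiliser G is lower every time.

stratified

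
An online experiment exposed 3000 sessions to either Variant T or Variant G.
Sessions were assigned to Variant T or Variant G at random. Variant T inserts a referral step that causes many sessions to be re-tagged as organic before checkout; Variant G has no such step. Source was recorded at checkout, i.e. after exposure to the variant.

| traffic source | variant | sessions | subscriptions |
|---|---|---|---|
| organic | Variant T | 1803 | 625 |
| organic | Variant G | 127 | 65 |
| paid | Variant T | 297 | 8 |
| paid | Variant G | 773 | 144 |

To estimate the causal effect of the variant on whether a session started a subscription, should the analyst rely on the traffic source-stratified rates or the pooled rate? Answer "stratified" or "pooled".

pooled

Traffic source is recorded after the variant and is itself shifted by it — it sits on the causal path from variant to outcome. Conditioning on a mediator would strip out part of the effect we want; the pooled comparison gives the total causal effect.
Pooled: Variant T 30.1% vs Variant G 23.2%; Variant T is higher overall.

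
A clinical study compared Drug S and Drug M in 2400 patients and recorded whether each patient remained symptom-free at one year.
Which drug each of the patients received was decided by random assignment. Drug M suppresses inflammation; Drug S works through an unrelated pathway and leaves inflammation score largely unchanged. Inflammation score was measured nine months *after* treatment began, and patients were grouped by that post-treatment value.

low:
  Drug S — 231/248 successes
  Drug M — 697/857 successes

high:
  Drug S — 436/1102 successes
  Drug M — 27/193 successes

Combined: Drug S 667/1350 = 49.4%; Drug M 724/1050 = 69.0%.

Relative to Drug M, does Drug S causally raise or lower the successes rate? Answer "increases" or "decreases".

Drug S is higher inside every inflammation score stratum but Drug M is higher in aggregate. Whether to stratify depends on how inflammation score relates to the drug.
Inflammation score is recorded after the drug and is itself shifted by it — it sits on the causal path from drug to outcome. Conditioning on a mediator would strip out part of the effect we want; the pooled comparison gives the total causal effect.
Pooled: Drug S 49.4% vs Drug M 69.0%; Drug M is higher overall.

decreases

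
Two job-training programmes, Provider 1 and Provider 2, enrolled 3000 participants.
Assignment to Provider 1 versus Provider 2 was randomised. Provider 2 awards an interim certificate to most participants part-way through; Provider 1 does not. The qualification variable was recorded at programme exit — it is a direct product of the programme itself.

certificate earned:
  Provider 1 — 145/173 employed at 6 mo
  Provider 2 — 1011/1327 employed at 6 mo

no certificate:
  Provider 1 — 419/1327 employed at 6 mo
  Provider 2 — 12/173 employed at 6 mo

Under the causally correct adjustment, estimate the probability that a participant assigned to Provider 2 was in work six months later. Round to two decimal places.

The stratified and pooled comparisons disagree (Provider 1 wins within each qualification attained during the programme; Provider 2 wins overall), so the answer turns on the causal role of qualification attained during the programme.
Qualification attained during the programme lies on the pathway programme → qualification attained during the programme → outcome, so adjusting for it blocks the indirect effect. For the total causal effect of programme, use the unadjusted pooled rates.
So P(outcome | do(Provider 2)) is just the pooled rate for Provider 2: 1023/1500 = 0.682.

0.68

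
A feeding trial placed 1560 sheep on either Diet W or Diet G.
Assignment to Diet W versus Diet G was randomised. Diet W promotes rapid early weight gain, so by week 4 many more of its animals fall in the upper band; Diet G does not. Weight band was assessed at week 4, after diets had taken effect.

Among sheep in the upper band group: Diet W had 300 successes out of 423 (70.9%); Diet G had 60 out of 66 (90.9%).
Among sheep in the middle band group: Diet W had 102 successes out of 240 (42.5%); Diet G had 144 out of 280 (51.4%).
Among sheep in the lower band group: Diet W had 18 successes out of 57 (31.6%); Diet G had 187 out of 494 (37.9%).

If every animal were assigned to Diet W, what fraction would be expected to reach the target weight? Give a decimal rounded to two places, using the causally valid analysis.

0.58

Within every week-4 weight band level Diet G has the higher rate, yet pooled Diet W does — Simpson's reversal.
Stratifying would compare diets among sheep the diets themselves sorted into week-4 weight band groups — a form of selection on an intermediate. The unconditioned pooled rates give the total causal effect.
So P(outcome | do(Diet W)) is just the pooled rate for Diet W: 420/720 = 0.583.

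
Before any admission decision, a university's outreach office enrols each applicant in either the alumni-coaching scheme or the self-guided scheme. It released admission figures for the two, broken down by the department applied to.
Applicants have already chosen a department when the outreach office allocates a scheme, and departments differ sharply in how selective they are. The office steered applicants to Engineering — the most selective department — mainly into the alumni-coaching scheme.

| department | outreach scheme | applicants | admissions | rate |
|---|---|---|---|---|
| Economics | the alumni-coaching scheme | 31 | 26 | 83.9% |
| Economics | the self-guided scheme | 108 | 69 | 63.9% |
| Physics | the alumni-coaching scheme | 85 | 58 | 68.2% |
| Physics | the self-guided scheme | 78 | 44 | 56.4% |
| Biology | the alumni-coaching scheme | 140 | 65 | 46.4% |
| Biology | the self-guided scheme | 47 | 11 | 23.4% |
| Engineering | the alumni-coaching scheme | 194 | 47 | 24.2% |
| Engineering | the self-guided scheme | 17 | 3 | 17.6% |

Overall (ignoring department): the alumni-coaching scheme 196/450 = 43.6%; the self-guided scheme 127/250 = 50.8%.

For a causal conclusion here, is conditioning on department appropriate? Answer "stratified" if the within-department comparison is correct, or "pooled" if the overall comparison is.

The department-specific comparison favours the alumni-coaching scheme throughout, but the pooled figures favour the self-guided scheme. The question is whether to condition on department.
Department is set before the outreach scheme has any effect — it is not caused by the outreach scheme — and it independently drives the outcome. That makes it a confounder, so the causal comparison is within department levels.
Within each level — Economics: 83.9% vs 63.9%; Physics: 68.2% vs 56.4%; Biology: 46.4% vs 23.4%; Engineering: 24.2% vs 17.6% — the alumni-coaching scheme is higher every time.

stratified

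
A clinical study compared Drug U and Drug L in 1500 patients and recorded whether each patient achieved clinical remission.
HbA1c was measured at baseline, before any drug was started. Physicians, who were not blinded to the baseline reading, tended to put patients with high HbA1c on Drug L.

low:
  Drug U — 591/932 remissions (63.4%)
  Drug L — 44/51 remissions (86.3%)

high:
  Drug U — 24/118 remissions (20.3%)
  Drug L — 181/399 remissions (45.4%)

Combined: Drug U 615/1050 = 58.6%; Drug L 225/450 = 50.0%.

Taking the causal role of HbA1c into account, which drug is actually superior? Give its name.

Drug L

Within every HbA1c level Drug L has the higher rate, yet pooled Drug U does — Simpson's reversal.
The imbalance in HbA1c arose from how patients were allocated, not from anything the drug did; and HbA1c independently affects the outcome. The pooled gap is confounded — condition on HbA1c.
Within each level — low: 63.4% vs 86.3%; high: 20.3% vs 45.4% — Drug L is higher every time.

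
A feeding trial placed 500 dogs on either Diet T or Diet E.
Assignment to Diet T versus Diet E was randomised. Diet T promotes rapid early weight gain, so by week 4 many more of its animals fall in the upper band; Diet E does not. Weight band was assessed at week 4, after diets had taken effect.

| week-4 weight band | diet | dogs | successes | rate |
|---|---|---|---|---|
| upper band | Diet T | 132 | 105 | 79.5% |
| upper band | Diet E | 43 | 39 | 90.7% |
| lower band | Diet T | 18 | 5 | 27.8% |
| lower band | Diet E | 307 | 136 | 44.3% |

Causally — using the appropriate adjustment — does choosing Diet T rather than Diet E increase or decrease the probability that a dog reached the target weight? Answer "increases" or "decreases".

increases

Diet E is higher inside every week-4 weight band stratum but Diet T is higher in aggregate. Whether to stratify depends on how week-4 weight band relates to the diet.
Week-4 weight band here is a post-treatment variable shaped by the diet; conditioning on it would introduce bias rather than remove it. The overall comparison is the causal one.
Pooled: Diet T 73.3% vs Diet E 50.0%; Diet T is higher overall.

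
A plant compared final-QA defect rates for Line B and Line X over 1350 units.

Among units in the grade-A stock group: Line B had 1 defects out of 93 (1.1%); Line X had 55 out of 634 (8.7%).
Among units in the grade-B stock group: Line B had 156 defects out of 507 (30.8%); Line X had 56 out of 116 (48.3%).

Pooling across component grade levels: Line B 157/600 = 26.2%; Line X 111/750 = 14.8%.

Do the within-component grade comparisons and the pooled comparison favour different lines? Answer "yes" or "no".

Within each component grade level (grade-A stock 1.1% vs 8.7%; grade-B stock 30.8% vs 48.3%), Line B has the lower rate every time. Pooled: 26.2% vs 14.8% — Line X has the lower rate overall. The two comparisons disagree.

yes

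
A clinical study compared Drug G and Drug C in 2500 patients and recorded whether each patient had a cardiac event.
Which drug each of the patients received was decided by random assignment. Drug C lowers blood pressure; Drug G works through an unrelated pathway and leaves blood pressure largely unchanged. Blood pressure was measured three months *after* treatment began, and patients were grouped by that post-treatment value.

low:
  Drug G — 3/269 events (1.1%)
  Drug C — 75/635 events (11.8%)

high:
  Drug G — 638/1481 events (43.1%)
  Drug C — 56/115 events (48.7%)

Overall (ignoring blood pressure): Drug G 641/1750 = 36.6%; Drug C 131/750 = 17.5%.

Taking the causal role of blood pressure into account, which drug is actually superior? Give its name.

Drug C

The stratified and pooled comparisons disagree (Drug G wins within each blood pressure; Drug C wins overall), so the answer turns on the causal role of blood pressure.
Blood pressure lies on the pathway drug → blood pressure → outcome, so adjusting for it blocks the indirect effect. For the total causal effect of drug, use the unadjusted pooled rates.
Pooled: Drug G 36.6% vs Drug C 17.5%; Drug C is lower overall.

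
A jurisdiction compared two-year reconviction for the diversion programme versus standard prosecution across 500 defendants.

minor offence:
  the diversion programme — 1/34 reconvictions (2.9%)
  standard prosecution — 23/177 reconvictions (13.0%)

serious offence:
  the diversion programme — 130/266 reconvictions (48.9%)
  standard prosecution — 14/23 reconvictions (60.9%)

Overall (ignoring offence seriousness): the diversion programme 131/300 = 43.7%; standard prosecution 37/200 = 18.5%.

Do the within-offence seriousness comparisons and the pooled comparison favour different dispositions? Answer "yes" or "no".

yes

Within each offence seriousness level (minor offence 2.9% vs 13.0%; serious offence 48.9% vs 60.9%), the diversion programme has the lower rate every time. Pooled: 43.7% vs 18.5% — standard prosecution has the lower rate overall. The two comparisons disagree.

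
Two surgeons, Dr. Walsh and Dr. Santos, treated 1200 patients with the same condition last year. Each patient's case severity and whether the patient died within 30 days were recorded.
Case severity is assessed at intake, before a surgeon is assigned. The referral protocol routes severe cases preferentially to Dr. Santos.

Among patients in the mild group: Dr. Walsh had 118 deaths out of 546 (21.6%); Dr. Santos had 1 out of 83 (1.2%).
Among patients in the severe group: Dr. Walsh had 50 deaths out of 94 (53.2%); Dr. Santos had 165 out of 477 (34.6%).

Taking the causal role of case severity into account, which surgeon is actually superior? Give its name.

Dr. Santos

Dr. Santos is lower inside every case severity stratum but Dr. Walsh is lower in aggregate. Whether to stratify depends on how case severity relates to the surgeon.
Case severity differs across surgeons for reasons unrelated to any effect of the surgeon itself, and it separately predicts the outcome — a classic confounder. We must compare within case severity levels.
Within each level — mild: 21.6% vs 1.2%; severe: 53.2% vs 34.6% — Dr. Santos is lower every time.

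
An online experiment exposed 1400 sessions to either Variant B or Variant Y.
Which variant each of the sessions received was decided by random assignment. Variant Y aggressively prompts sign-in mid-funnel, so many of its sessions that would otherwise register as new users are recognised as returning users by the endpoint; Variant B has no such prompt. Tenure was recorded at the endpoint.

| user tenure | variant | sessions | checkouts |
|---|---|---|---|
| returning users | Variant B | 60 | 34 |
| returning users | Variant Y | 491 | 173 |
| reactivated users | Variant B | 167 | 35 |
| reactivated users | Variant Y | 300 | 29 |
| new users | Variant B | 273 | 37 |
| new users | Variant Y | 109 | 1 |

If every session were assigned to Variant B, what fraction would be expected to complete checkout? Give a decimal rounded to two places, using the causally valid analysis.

The user tenure-specific comparison favours Variant B throughout, but the pooled figures favour Variant Y. The question is whether to condition on user tenure.
User tenure lies on the pathway variant → user tenure → outcome, so adjusting for it blocks the indirect effect. For the total causal effect of variant, use the unadjusted pooled rates.
So P(outcome | do(Variant B)) is just the pooled rate for Variant B: 106/500 = 0.212.

0.21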